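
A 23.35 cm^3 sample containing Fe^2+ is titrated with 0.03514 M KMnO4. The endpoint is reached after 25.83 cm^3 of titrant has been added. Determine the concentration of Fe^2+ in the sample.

0.194 M

n(KMnO4) = 0.03514 x 0.02583 = 0.0009077 mol.
From the balanced equation, 1 mol KMnO4 reacts with 5 mol Fe^2+, so n(Fe^2+) = 0.0009077 x 5/1 = 0.004538 mol.
[Fe^2+] = 0.004538 / 0.02335 L = 0.194 M.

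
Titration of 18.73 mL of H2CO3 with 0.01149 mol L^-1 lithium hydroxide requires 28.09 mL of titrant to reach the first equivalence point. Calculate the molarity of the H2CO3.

0.0172 M

n(LiOH) = 0.01149 x 0.02809 = 0.0003228 mol.
At the first equivalence point, 1 mol OH^- react per mol H2CO3, so n(H2CO3) = 0.0003228 / 1 = 0.0003228 mol.
[H2CO3] = 0.0003228 / 0.01873 L = 0.0172 M.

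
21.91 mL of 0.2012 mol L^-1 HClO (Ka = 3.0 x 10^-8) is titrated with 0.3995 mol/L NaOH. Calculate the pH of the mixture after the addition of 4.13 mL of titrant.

Initial n(HClO) = 0.2012 x 0.02191 = 0.004408 mol.
n(NaOH) added = 0.3995 x 0.004130 = 0.001650 mol, converting that many moles of HClO to ClO-.
Remaining n(HClO) = 0.002758 mol; n(ClO-) = 0.001650 mol.
By Henderson-Hasselbalch, pH = pKa + log([A^-]/[HA]) = 7.52 + log(0.001650/0.002758) = 7.52 + (-0.22) = 7.30.

7.30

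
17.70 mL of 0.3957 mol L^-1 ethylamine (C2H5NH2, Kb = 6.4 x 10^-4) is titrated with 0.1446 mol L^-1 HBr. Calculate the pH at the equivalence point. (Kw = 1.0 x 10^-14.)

n(C2H5NH2) = 0.3957 x 0.01770 = 0.007004 mol; V(HBr) at equivalence = 0.007004/0.1446 = 0.04844 L.
At equivalence the base is fully converted to C2H5NH3+; total volume = 0.06614 L, so [C2H5NH3+] = 0.007004/0.06614 = 0.1059 M.
Ka(C2H5NH3+) = Kw/Kb = 1.0e-14 / 6.4 x 10^-4 = 1.56e-11.
[H^+] = sqrt(Ka x [C2H5NH3+]) = sqrt(1.56e-11 x 0.1059) = 1.29e-6 M.
pH = -log(1.29e-6) = 5.89.

5.89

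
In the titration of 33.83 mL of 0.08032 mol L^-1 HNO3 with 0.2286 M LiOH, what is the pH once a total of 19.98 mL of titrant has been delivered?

12.54

n(acid) = 0.08032 x 0.03383 = 0.002717 mol; n(LiOH) added = 0.2286 x 0.01998 = 0.004567 mol.
Base is in excess by 0.004567 - 0.002717 = 0.001850 mol in a total volume of 0.05381 L.
[OH^-] = 0.001850/0.05381 = 0.03438 M, so pOH = 1.46 and pH = 14.00 - 1.46 = 12.54.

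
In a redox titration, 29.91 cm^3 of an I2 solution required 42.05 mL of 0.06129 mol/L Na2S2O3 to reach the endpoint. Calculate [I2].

n(Na2S2O3) = 0.06129 x 0.04205 = 0.002577 mol.
From the balanced equation, 2 mol Na2S2O3 reacts with 1 mol I2, so n(I2) = 0.002577 x 1/2 = 0.001289 mol.
[I2] = 0.001289 / 0.02991 L = 0.0431 M.

0.0431 M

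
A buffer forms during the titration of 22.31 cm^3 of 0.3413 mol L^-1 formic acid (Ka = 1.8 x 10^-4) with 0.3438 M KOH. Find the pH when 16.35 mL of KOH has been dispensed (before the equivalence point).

4.19

Initial n(HCOOH) = 0.3413 x 0.02231 = 0.007614 mol.
n(KOH) added = 0.3438 x 0.01635 = 0.005621 mol, converting that many moles of HCOOH to HCOO-.
Remaining n(HCOOH) = 0.001993 mol; n(HCOO-) = 0.005621 mol.
By Henderson-Hasselbalch, pH = pKa + log([A^-]/[HA]) = 3.74 + log(0.005621/0.001993) = 3.74 + (+0.45) = 4.19.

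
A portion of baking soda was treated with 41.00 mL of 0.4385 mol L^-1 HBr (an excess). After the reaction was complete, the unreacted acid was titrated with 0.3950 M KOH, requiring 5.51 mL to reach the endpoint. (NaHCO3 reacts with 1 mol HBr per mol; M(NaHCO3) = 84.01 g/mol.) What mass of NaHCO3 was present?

Total n(HBr) added = 0.4385 x 0.04100 = 0.01798 mol.
n(KOH) used = 0.3950 x 0.005510 = 0.002176 mol, which equals the excess n(HBr).
So n(HBr) consumed by the sample = 0.01798 - 0.002176 = 0.01580 mol.
n(NaHCO3) = 0.01580 / 1 = 0.01580 mol.
mass = 0.01580 mol x 84.01 g/mol = 1.33 g.

1.33 g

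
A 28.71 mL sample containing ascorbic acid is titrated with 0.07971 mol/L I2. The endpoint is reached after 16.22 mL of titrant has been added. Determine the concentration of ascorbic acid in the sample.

n(I2) = 0.07971 x 0.01622 = 0.001293 mol.
From the balanced equation, 1 mol I2 reacts with 1 mol ascorbic acid, so n(ascorbic acid) = 0.001293 x 1/1 = 0.001293 mol.
[ascorbic acid] = 0.001293 / 0.02871 L = 0.0450 M.

0.0450 M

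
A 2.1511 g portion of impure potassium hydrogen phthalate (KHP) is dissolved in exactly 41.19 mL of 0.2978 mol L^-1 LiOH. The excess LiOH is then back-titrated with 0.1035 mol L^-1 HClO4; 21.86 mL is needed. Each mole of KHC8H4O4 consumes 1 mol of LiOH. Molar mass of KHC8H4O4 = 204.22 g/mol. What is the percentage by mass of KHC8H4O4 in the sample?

Total n(LiOH) added = 0.2978 x 0.04119 = 0.01227 mol.
n(HClO4) used = 0.1035 x 0.02186 = 0.002263 mol, which equals the excess n(LiOH).
So n(LiOH) consumed by the sample = 0.01227 - 0.002263 = 0.01000 mol.
n(KHC8H4O4) = 0.01000 / 1 = 0.01000 mol.
mass KHC8H4O4 = 0.01000 x 204.22 = 2.043 g, so %KHC8H4O4 = 2.043/2.1511 x 100 = 95.0%.

95.0%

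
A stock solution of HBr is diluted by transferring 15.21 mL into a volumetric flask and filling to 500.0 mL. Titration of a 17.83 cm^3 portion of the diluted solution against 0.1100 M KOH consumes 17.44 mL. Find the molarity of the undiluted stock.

n(KOH) = 0.1100 x 0.01744 = 0.001918 mol.
n(HBr) in the aliquot = 0.001918 mol.
[diluted HBr] = 0.001918 / 0.01783 = 0.1076 M.
Dilution factor = 500.0/15.21 = 32.87, so [stock] = 0.1076 x 32.87 = 3.54 M.

3.54 M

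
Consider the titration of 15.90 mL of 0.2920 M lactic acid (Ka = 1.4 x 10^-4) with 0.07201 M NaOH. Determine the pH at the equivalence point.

8.31

n(HC3H5O3) = 0.2920 x 0.01590 = 0.004643 mol; V(NaOH) at equivalence = 0.004643/0.07201 = 0.06447 L.
At equivalence all the acid is converted to C3H5O3-; total volume = 0.01590 + 0.06447 = 0.08037 L, so [C3H5O3-] = 0.004643/0.08037 = 0.05776 M.
Kb = Kw/Ka = 1.0e-14 / 1.4 x 10^-4 = 7.14e-11.
[OH^-] = sqrt(Kb x [C3H5O3-]) = sqrt(7.14e-11 x 0.05776) = 2.03e-6 M.
pOH = 5.69, so pH = 14.00 - 5.69 = 8.31.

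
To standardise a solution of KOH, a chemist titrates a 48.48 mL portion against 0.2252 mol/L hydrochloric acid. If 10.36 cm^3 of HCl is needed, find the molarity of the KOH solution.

0.0481 M

n(HCl) delivered = 0.2252 x 0.01036 = 0.002333 mol.
For a 1:1 reaction, n(KOH) = 0.002333 mol.
[KOH] = 0.002333 mol / 0.04848 L = 0.0481 M.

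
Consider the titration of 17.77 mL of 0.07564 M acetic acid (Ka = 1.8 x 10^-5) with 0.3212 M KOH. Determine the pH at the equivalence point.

8.77

n(CH3COOH) = 0.07564 x 0.01777 = 0.001344 mol; V(KOH) at equivalence = 0.001344/0.3212 = 0.004185 L.
At equivalence all the acid is converted to CH3COO-; total volume = 0.01777 + 0.004185 = 0.02195 L, so [CH3COO-] = 0.001344/0.02195 = 0.06122 M.
Kb = Kw/Ka = 1.0e-14 / 1.8 x 10^-5 = 5.56e-10.
[OH^-] = sqrt(Kb x [CH3COO-]) = sqrt(5.56e-10 x 0.06122) = 5.83e-6 M.
pOH = 5.23, so pH = 14.00 - 5.23 = 8.77.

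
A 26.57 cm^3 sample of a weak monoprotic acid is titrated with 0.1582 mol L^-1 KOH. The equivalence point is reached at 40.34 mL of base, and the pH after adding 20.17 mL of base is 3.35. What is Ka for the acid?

20.17 mL is half of the equivalence volume, so this is the half-equivalence point where [HA] = [A^-].
At half-equivalence pH = pKa, so pKa = 3.35.
Ka = 10^(-3.35) = 4.5 x 10^-4.

4.5 x 10^-4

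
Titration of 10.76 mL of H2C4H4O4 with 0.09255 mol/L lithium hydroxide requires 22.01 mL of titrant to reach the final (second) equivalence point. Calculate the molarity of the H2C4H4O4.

n(LiOH) = 0.09255 x 0.02201 = 0.002037 mol.
At the final (second) equivalence point, 2 mol OH^- react per mol H2C4H4O4, so n(H2C4H4O4) = 0.002037 / 2 = 0.001019 mol.
[H2C4H4O4] = 0.001019 / 0.01076 L = 0.0947 M.

0.0947 M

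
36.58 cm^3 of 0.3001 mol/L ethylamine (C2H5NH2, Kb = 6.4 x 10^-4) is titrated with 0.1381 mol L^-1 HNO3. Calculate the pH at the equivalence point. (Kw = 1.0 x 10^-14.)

5.92

n(C2H5NH2) = 0.3001 x 0.03658 = 0.01098 mol; V(HNO3) at equivalence = 0.01098/0.1381 = 0.07949 L.
At equivalence the base is fully converted to C2H5NH3+; total volume = 0.1161 L, so [C2H5NH3+] = 0.01098/0.1161 = 0.09458 M.
Ka(C2H5NH3+) = Kw/Kb = 1.0e-14 / 6.4 x 10^-4 = 1.56e-11.
[H^+] = sqrt(Ka x [C2H5NH3+]) = sqrt(1.56e-11 x 0.09458) = 1.22e-6 M.
pH = -log(1.22e-6) = 5.92.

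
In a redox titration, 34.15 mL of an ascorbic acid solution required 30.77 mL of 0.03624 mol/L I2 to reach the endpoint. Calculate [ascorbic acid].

n(I2) = 0.03624 x 0.03077 = 0.001115 mol.
From the balanced equation, 1 mol I2 reacts with 1 mol ascorbic acid, so n(ascorbic acid) = 0.001115 x 1/1 = 0.001115 mol.
[ascorbic acid] = 0.001115 / 0.03415 L = 0.0327 M.

0.0327 M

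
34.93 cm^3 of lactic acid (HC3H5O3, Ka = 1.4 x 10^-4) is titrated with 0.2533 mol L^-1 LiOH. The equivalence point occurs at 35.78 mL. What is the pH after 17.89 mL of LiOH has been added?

17.89 mL is exactly half the equivalence volume (35.78/2), i.e. the half-equivalence point.
There, n(HA) = n(A^-), so pH = pKa = -log(1.4 x 10^-4) = 3.85.

3.85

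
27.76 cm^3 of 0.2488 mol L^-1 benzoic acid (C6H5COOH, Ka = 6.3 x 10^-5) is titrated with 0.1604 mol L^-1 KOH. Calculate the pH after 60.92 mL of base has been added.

12.51

n(acid) = 0.2488 x 0.02776 = 0.006907 mol; n(KOH) added = 0.1604 x 0.06092 = 0.009772 mol.
Base is in excess by 0.009772 - 0.006907 = 0.002865 mol in a total volume of 0.08868 L.
[OH^-] = 0.002865/0.08868 = 0.03231 M, so pOH = 1.49 and pH = 14.00 - 1.49 = 12.51.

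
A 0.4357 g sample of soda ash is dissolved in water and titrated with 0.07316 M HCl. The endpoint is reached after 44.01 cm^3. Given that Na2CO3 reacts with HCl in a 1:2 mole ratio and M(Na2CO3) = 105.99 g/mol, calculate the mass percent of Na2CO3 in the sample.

39.2%

n(HCl) = 0.07316 x 0.04401 = 0.003220 mol.
n(Na2CO3) = 0.003220 / 2 = 0.001610 mol.
mass of Na2CO3 = 0.001610 x 105.99 = 0.1706 g.
% purity = 0.1706 / 0.4357 x 100 = 39.2%.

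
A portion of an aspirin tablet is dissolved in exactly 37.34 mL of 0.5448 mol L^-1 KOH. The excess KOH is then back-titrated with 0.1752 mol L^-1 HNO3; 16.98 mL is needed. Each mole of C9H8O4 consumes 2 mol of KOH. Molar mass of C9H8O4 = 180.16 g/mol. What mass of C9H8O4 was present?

Total n(KOH) added = 0.5448 x 0.03734 = 0.02034 mol.
n(HNO3) used = 0.1752 x 0.01698 = 0.002975 mol, which equals the excess n(KOH).
So n(KOH) consumed by the sample = 0.02034 - 0.002975 = 0.01737 mol.
n(C9H8O4) = 0.01737 / 2 = 0.008684 mol.
mass = 0.008684 mol x 180.16 g/mol = 1.56 g.

1.56 g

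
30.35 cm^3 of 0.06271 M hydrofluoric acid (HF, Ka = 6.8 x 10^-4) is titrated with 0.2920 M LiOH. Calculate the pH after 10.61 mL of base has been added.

n(acid) = 0.06271 x 0.03035 = 0.001903 mol; n(LiOH) added = 0.2920 x 0.01061 = 0.003098 mol.
Base is in excess by 0.003098 - 0.001903 = 0.001195 mol in a total volume of 0.04096 L.
[OH^-] = 0.001195/0.04096 = 0.02917 M, so pOH = 1.54 and pH = 14.00 - 1.54 = 12.46.

12.46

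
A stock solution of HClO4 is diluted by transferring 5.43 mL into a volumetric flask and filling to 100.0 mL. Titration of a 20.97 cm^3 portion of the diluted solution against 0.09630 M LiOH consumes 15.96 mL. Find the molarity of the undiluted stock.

1.35 M

n(LiOH) = 0.09630 x 0.01596 = 0.001537 mol.
n(HClO4) in the aliquot = 0.001537 mol.
[diluted HClO4] = 0.001537 / 0.02097 = 0.07329 M.
Dilution factor = 100.0/5.430 = 18.42, so [stock] = 0.07329 x 18.42 = 1.35 M.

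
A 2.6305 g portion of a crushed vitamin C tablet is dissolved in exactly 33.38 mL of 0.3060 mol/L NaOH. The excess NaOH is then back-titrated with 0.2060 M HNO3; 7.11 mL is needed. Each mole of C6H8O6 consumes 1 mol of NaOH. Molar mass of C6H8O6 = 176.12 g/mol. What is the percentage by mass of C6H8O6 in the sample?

Total n(NaOH) added = 0.3060 x 0.03338 = 0.01021 mol.
n(HNO3) used = 0.2060 x 0.007110 = 0.001465 mol, which equals the excess n(NaOH).
So n(NaOH) consumed by the sample = 0.01021 - 0.001465 = 0.008750 mol.
n(C6H8O6) = 0.008750 / 1 = 0.008750 mol.
mass C6H8O6 = 0.008750 x 176.12 = 1.541 g, so %C6H8O6 = 1.541/2.6305 x 100 = 58.6%.

58.6%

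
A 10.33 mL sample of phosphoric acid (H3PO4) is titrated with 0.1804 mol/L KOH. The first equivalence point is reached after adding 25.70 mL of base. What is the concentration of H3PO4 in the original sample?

n(KOH) = 0.1804 x 0.02570 = 0.004636 mol.
At the first equivalence point, 1 mol OH^- react per mol H3PO4, so n(H3PO4) = 0.004636 / 1 = 0.004636 mol.
[H3PO4] = 0.004636 / 0.01033 L = 0.449 M.

0.449 M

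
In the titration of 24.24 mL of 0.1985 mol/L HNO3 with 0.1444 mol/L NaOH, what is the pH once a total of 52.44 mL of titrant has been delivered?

n(acid) = 0.1985 x 0.02424 = 0.004812 mol; n(NaOH) added = 0.1444 x 0.05244 = 0.007572 mol.
Base is in excess by 0.007572 - 0.004812 = 0.002761 mol in a total volume of 0.07668 L.
[OH^-] = 0.002761/0.07668 = 0.03600 M, so pOH = 1.44 and pH = 14.00 - 1.44 = 12.56.

12.56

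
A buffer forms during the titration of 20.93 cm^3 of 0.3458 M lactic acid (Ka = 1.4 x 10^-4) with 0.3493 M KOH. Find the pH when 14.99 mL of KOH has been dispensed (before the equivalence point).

Initial n(HC3H5O3) = 0.3458 x 0.02093 = 0.007238 mol.
n(KOH) added = 0.3493 x 0.01499 = 0.005236 mol, converting that many moles of HC3H5O3 to C3H5O3-.
Remaining n(HC3H5O3) = 0.002002 mol; n(C3H5O3-) = 0.005236 mol.
By Henderson-Hasselbalch, pH = pKa + log([A^-]/[HA]) = 3.85 + log(0.005236/0.002002) = 3.85 + (+0.42) = 4.27.

4.27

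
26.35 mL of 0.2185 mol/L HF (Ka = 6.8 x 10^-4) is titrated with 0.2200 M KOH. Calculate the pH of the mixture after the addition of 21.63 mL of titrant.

3.85

Initial n(HF) = 0.2185 x 0.02635 = 0.005757 mol.
n(KOH) added = 0.2200 x 0.02163 = 0.004759 mol, converting that many moles of HF to F-.
Remaining n(HF) = 0.0009989 mol; n(F-) = 0.004759 mol.
By Henderson-Hasselbalch, pH = pKa + log([A^-]/[HA]) = 3.17 + log(0.004759/0.0009989) = 3.17 + (+0.68) = 3.85.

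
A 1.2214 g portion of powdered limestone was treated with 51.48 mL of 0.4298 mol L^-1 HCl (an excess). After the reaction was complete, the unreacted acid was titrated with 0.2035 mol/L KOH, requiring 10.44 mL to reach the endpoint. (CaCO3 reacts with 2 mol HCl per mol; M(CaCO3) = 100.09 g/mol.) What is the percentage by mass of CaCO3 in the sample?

82.0%

Total n(HCl) added = 0.4298 x 0.05148 = 0.02213 mol.
n(KOH) used = 0.2035 x 0.01044 = 0.002125 mol, which equals the excess n(HCl).
So n(HCl) consumed by the sample = 0.02213 - 0.002125 = 0.02000 mol.
n(CaCO3) = 0.02000 / 2 = 0.01000 mol.
mass CaCO3 = 0.01000 x 100.09 = 1.001 g, so %CaCO3 = 1.001/1.2214 x 100 = 82.0%.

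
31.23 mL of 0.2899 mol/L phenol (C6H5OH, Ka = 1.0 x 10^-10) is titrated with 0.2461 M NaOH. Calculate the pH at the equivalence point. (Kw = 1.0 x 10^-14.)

11.56

n(C6H5OH) = 0.2899 x 0.03123 = 0.009054 mol; V(NaOH) at equivalence = 0.009054/0.2461 = 0.03679 L.
At equivalence all the acid is converted to C6H5O-; total volume = 0.03123 + 0.03679 = 0.06802 L, so [C6H5O-] = 0.009054/0.06802 = 0.1331 M.
Kb = Kw/Ka = 1.0e-14 / 1.0 x 10^-10 = 0.000100.
[OH^-] = sqrt(Kb x [C6H5O-]) = sqrt(0.000100 x 0.1331) = 0.00365 M.
pOH = 2.44, so pH = 14.00 - 2.44 = 11.56.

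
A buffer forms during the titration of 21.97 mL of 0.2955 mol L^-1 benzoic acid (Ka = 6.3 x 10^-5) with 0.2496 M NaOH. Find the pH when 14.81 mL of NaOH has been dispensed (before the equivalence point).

4.32

Initial n(C6H5COOH) = 0.2955 x 0.02197 = 0.006492 mol.
n(NaOH) added = 0.2496 x 0.01481 = 0.003697 mol, converting that many moles of C6H5COOH to C6H5COO-.
Remaining n(C6H5COOH) = 0.002796 mol; n(C6H5COO-) = 0.003697 mol.
By Henderson-Hasselbalch, pH = pKa + log([A^-]/[HA]) = 4.20 + log(0.003697/0.002796) = 4.20 + (+0.12) = 4.32.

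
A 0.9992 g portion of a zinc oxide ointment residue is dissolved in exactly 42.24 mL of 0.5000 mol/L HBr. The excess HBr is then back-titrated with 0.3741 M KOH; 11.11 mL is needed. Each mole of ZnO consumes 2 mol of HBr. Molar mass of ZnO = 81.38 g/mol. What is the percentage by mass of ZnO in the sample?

69.1%

Total n(HBr) added = 0.5000 x 0.04224 = 0.02112 mol.
n(KOH) used = 0.3741 x 0.01111 = 0.004156 mol, which equals the excess n(HBr).
So n(HBr) consumed by the sample = 0.02112 - 0.004156 = 0.01696 mol.
n(ZnO) = 0.01696 / 2 = 0.008482 mol.
mass ZnO = 0.008482 x 81.38 = 0.6903 g, so %ZnO = 0.6903/0.9992 x 100 = 69.1%.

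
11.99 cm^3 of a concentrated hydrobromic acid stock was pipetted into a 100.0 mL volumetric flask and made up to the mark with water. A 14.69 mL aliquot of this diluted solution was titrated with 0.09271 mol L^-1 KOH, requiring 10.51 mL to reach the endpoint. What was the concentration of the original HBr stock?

n(KOH) = 0.09271 x 0.01051 = 0.0009744 mol.
n(HBr) in the aliquot = 0.0009744 mol.
[diluted HBr] = 0.0009744 / 0.01469 = 0.06633 M.
Dilution factor = 100.0/11.99 = 8.340, so [stock] = 0.06633 x 8.340 = 0.553 M.

0.553 M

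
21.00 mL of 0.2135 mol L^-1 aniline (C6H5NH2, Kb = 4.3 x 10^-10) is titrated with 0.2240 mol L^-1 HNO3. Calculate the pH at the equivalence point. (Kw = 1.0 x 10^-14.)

n(C6H5NH2) = 0.2135 x 0.02100 = 0.004484 mol; V(HNO3) at equivalence = 0.004484/0.2240 = 0.02002 L.
At equivalence the base is fully converted to C6H5NH3+; total volume = 0.04102 L, so [C6H5NH3+] = 0.004484/0.04102 = 0.1093 M.
Ka(C6H5NH3+) = Kw/Kb = 1.0e-14 / 4.3 x 10^-10 = 2.33e-5.
[H^+] = sqrt(Ka x [C6H5NH3+]) = sqrt(2.33e-5 x 0.1093) = 0.00159 M.
pH = -log(0.00159) = 2.80.

2.80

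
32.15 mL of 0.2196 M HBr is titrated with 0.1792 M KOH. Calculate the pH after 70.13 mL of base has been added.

n(acid) = 0.2196 x 0.03215 = 0.007060 mol; n(KOH) added = 0.1792 x 0.07013 = 0.01257 mol.
Base is in excess by 0.01257 - 0.007060 = 0.005507 mol in a total volume of 0.1023 L.
[OH^-] = 0.005507/0.1023 = 0.05384 M, so pOH = 1.27 and pH = 14.00 - 1.27 = 12.73.

12.73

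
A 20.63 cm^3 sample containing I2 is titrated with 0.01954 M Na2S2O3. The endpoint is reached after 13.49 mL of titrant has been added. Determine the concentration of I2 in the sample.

0.00639 M

n(Na2S2O3) = 0.01954 x 0.01349 = 0.0002636 mol.
From the balanced equation, 2 mol Na2S2O3 reacts with 1 mol I2, so n(I2) = 0.0002636 x 1/2 = 0.0001318 mol.
[I2] = 0.0001318 / 0.02063 L = 0.00639 M.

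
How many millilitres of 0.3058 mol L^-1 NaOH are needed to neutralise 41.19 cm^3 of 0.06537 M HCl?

8.81 mL

n(HCl) = 0.06537 mol/L x 0.04119 L = 0.002693 mol.
At equivalence n(NaOH) = n(HCl) = 0.002693 mol.
V(NaOH) = 0.002693 / 0.3058 = 0.008805 L = 8.81 mL.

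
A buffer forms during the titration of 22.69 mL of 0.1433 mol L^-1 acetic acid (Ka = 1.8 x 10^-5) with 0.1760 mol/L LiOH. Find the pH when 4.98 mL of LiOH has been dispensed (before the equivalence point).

Initial n(CH3COOH) = 0.1433 x 0.02269 = 0.003251 mol.
n(LiOH) added = 0.1760 x 0.004980 = 0.0008765 mol, converting that many moles of CH3COOH to CH3COO-.
Remaining n(CH3COOH) = 0.002375 mol; n(CH3COO-) = 0.0008765 mol.
By Henderson-Hasselbalch, pH = pKa + log([A^-]/[HA]) = 4.74 + log(0.0008765/0.002375) = 4.74 + (-0.43) = 4.31.

4.31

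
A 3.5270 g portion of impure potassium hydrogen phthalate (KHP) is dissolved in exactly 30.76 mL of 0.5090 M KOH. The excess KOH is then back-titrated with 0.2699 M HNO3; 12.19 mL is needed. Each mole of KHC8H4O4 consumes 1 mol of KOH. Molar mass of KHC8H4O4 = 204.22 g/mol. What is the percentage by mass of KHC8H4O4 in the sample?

Total n(KOH) added = 0.5090 x 0.03076 = 0.01566 mol.
n(HNO3) used = 0.2699 x 0.01219 = 0.003290 mol, which equals the excess n(KOH).
So n(KOH) consumed by the sample = 0.01566 - 0.003290 = 0.01237 mol.
n(KHC8H4O4) = 0.01237 / 1 = 0.01237 mol.
mass KHC8H4O4 = 0.01237 x 204.22 = 2.526 g, so %KHC8H4O4 = 2.526/3.5270 x 100 = 71.6%.

71.6%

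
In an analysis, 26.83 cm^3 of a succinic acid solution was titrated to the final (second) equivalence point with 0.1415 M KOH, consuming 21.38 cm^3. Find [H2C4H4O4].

n(KOH) = 0.1415 x 0.02138 = 0.003025 mol.
At the final (second) equivalence point, 2 mol OH^- react per mol H2C4H4O4, so n(H2C4H4O4) = 0.003025 / 2 = 0.001513 mol.
[H2C4H4O4] = 0.001513 / 0.02683 L = 0.0564 M.

0.0564 M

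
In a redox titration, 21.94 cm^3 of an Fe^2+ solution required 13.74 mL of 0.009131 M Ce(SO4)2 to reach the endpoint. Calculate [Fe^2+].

0.00572 M

n(Ce(SO4)2) = 0.009131 x 0.01374 = 0.0001255 mol.
From the balanced equation, 1 mol Ce(SO4)2 reacts with 1 mol Fe^2+, so n(Fe^2+) = 0.0001255 x 1/1 = 0.0001255 mol.
[Fe^2+] = 0.0001255 / 0.02194 L = 0.00572 M.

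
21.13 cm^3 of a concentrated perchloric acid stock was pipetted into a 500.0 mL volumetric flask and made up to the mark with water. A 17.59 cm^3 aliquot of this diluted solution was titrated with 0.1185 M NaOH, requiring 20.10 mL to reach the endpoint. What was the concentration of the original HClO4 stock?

3.20 M

n(NaOH) = 0.1185 x 0.02010 = 0.002382 mol.
n(HClO4) in the aliquot = 0.002382 mol.
[diluted HClO4] = 0.002382 / 0.01759 = 0.1354 M.
Dilution factor = 500.0/21.13 = 23.66, so [stock] = 0.1354 x 23.66 = 3.20 M.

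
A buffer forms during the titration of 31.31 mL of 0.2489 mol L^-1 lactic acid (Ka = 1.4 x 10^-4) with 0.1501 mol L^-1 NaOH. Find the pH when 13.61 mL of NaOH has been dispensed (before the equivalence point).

3.40

Initial n(HC3H5O3) = 0.2489 x 0.03131 = 0.007793 mol.
n(NaOH) added = 0.1501 x 0.01361 = 0.002043 mol, converting that many moles of HC3H5O3 to C3H5O3-.
Remaining n(HC3H5O3) = 0.005750 mol; n(C3H5O3-) = 0.002043 mol.
By Henderson-Hasselbalch, pH = pKa + log([A^-]/[HA]) = 3.85 + log(0.002043/0.005750) = 3.85 + (-0.45) = 3.40.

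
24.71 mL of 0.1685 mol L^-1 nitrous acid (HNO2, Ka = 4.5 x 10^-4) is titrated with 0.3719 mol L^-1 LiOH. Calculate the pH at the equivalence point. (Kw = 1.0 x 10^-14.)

n(HNO2) = 0.1685 x 0.02471 = 0.004164 mol; V(LiOH) at equivalence = 0.004164/0.3719 = 0.01120 L.
At equivalence all the acid is converted to NO2-; total volume = 0.02471 + 0.01120 = 0.03591 L, so [NO2-] = 0.004164/0.03591 = 0.1160 M.
Kb = Kw/Ka = 1.0e-14 / 4.5 x 10^-4 = 2.22e-11.
[OH^-] = sqrt(Kb x [NO2-]) = sqrt(2.22e-11 x 0.1160) = 1.61e-6 M.
pOH = 5.79, so pH = 14.00 - 5.79 = 8.21.

8.21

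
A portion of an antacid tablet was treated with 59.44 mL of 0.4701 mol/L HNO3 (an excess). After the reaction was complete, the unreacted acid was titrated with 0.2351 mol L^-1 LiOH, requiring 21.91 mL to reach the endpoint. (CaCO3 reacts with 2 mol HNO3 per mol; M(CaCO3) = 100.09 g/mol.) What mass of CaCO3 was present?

1.14 g

Total n(HNO3) added = 0.4701 x 0.05944 = 0.02794 mol.
n(LiOH) used = 0.2351 x 0.02191 = 0.005151 mol, which equals the excess n(HNO3).
So n(HNO3) consumed by the sample = 0.02794 - 0.005151 = 0.02279 mol.
n(CaCO3) = 0.02279 / 2 = 0.01140 mol.
mass = 0.01140 mol x 100.09 g/mol = 1.14 g.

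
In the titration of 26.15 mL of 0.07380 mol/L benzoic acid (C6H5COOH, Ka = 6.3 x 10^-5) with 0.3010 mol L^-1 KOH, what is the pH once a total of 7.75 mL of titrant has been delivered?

12.07

n(acid) = 0.07380 x 0.02615 = 0.001930 mol; n(KOH) added = 0.3010 x 0.007750 = 0.002333 mol.
Base is in excess by 0.002333 - 0.001930 = 0.0004029 mol in a total volume of 0.03390 L.
[OH^-] = 0.0004029/0.03390 = 0.01188 M, so pOH = 1.93 and pH = 14.00 - 1.93 = 12.07.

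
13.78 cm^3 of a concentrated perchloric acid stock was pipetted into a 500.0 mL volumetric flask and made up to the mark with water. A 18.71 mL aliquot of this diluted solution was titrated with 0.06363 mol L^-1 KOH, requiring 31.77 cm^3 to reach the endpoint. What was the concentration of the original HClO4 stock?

3.92 M

n(KOH) = 0.06363 x 0.03177 = 0.002022 mol.
n(HClO4) in the aliquot = 0.002022 mol.
[diluted HClO4] = 0.002022 / 0.01871 = 0.1080 M.
Dilution factor = 500.0/13.78 = 36.28, so [stock] = 0.1080 x 36.28 = 3.92 M.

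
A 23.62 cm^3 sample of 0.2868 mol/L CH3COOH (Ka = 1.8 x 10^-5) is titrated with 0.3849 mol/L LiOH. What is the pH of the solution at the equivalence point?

8.98

n(CH3COOH) = 0.2868 x 0.02362 = 0.006774 mol; V(LiOH) at equivalence = 0.006774/0.3849 = 0.01760 L.
At equivalence all the acid is converted to CH3COO-; total volume = 0.02362 + 0.01760 = 0.04122 L, so [CH3COO-] = 0.006774/0.04122 = 0.1643 M.
Kb = Kw/Ka = 1.0e-14 / 1.8 x 10^-5 = 5.56e-10.
[OH^-] = sqrt(Kb x [CH3COO-]) = sqrt(5.56e-10 x 0.1643) = 9.56e-6 M.
pOH = 5.02, so pH = 14.00 - 5.02 = 8.98.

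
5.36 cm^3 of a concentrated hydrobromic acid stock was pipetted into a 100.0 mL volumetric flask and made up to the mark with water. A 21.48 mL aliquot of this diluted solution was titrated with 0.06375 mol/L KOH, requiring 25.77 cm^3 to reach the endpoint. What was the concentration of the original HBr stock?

1.43 M

n(KOH) = 0.06375 x 0.02577 = 0.001643 mol.
n(HBr) in the aliquot = 0.001643 mol.
[diluted HBr] = 0.001643 / 0.02148 = 0.07648 M.
Dilution factor = 100.0/5.360 = 18.66, so [stock] = 0.07648 x 18.66 = 1.43 M.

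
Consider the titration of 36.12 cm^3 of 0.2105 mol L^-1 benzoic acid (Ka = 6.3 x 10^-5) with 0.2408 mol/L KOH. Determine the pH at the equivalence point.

n(C6H5COOH) = 0.2105 x 0.03612 = 0.007603 mol; V(KOH) at equivalence = 0.007603/0.2408 = 0.03157 L.
At equivalence all the acid is converted to C6H5COO-; total volume = 0.03612 + 0.03157 = 0.06769 L, so [C6H5COO-] = 0.007603/0.06769 = 0.1123 M.
Kb = Kw/Ka = 1.0e-14 / 6.3 x 10^-5 = 1.59e-10.
[OH^-] = sqrt(Kb x [C6H5COO-]) = sqrt(1.59e-10 x 0.1123) = 4.22e-6 M.
pOH = 5.37, so pH = 14.00 - 5.37 = 8.63.

8.63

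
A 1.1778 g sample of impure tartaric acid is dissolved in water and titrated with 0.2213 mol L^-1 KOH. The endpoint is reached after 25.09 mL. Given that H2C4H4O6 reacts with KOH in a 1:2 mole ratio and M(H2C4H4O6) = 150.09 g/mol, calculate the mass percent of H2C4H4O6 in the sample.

35.4%

n(KOH) = 0.2213 x 0.02509 = 0.005552 mol.
n(H2C4H4O6) = 0.005552 / 2 = 0.002776 mol.
mass of H2C4H4O6 = 0.002776 x 150.09 = 0.4167 g.
% purity = 0.4167 / 1.1778 x 100 = 35.4%.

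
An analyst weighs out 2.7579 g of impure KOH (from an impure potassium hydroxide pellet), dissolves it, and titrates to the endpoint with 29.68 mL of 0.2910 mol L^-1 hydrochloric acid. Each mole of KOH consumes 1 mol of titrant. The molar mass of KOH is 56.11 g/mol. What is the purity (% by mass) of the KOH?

17.6%

n(HCl) = 0.2910 x 0.02968 = 0.008637 mol.
n(KOH) = 0.008637 / 1 = 0.008637 mol.
mass of KOH = 0.008637 x 56.11 = 0.4846 g.
% purity = 0.4846 / 2.7579 x 100 = 17.6%.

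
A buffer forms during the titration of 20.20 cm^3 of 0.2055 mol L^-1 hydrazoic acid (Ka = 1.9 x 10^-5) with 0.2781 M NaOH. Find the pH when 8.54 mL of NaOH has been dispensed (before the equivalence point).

4.85

Initial n(HN3) = 0.2055 x 0.02020 = 0.004151 mol.
n(NaOH) added = 0.2781 x 0.008540 = 0.002375 mol, converting that many moles of HN3 to N3-.
Remaining n(HN3) = 0.001776 mol; n(N3-) = 0.002375 mol.
By Henderson-Hasselbalch, pH = pKa + log([A^-]/[HA]) = 4.72 + log(0.002375/0.001776) = 4.72 + (+0.13) = 4.85.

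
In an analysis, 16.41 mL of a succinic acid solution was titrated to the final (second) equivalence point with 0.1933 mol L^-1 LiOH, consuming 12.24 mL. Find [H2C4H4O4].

0.0721 M

n(LiOH) = 0.1933 x 0.01224 = 0.002366 mol.
At the final (second) equivalence point, 2 mol OH^- react per mol H2C4H4O4, so n(H2C4H4O4) = 0.002366 / 2 = 0.001183 mol.
[H2C4H4O4] = 0.001183 / 0.01641 L = 0.0721 M.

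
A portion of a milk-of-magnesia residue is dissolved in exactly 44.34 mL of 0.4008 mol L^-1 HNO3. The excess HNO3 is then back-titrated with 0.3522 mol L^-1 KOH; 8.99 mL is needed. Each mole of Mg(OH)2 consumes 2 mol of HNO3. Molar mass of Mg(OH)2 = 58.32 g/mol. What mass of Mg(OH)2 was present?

0.426 g

Total n(HNO3) added = 0.4008 x 0.04434 = 0.01777 mol.
n(KOH) used = 0.3522 x 0.008990 = 0.003166 mol, which equals the excess n(HNO3).
So n(HNO3) consumed by the sample = 0.01777 - 0.003166 = 0.01461 mol.
n(Mg(OH)2) = 0.01461 / 2 = 0.007303 mol.
mass = 0.007303 mol x 58.32 g/mol = 0.426 g.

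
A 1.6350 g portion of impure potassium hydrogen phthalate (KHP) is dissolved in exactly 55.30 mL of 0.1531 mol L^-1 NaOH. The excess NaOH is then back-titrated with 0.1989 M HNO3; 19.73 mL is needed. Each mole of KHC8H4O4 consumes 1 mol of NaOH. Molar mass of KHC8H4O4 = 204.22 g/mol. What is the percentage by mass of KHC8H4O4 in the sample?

56.7%

Total n(NaOH) added = 0.1531 x 0.05530 = 0.008466 mol.
n(HNO3) used = 0.1989 x 0.01973 = 0.003924 mol, which equals the excess n(NaOH).
So n(NaOH) consumed by the sample = 0.008466 - 0.003924 = 0.004542 mol.
n(KHC8H4O4) = 0.004542 / 1 = 0.004542 mol.
mass KHC8H4O4 = 0.004542 x 204.22 = 0.9276 g, so %KHC8H4O4 = 0.9276/1.6350 x 100 = 56.7%.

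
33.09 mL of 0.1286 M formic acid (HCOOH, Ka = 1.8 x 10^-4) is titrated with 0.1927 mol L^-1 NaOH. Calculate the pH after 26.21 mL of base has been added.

n(acid) = 0.1286 x 0.03309 = 0.004255 mol; n(NaOH) added = 0.1927 x 0.02621 = 0.005051 mol.
Base is in excess by 0.005051 - 0.004255 = 0.0007953 mol in a total volume of 0.05930 L.
[OH^-] = 0.0007953/0.05930 = 0.01341 M, so pOH = 1.87 and pH = 14.00 - 1.87 = 12.13.

12.13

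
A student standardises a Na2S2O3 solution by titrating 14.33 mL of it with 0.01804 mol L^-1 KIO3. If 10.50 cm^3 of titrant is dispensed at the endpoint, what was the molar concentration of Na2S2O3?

n(KIO3) = 0.01804 x 0.01050 = 0.0001894 mol.
From the balanced equation, 1 mol KIO3 reacts with 6 mol Na2S2O3, so n(Na2S2O3) = 0.0001894 x 6/1 = 0.001137 mol.
[Na2S2O3] = 0.001137 / 0.01433 L = 0.0793 M.

0.0793 M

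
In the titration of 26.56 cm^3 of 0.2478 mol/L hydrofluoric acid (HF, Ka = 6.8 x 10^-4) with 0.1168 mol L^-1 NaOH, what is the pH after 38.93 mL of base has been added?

Initial n(HF) = 0.2478 x 0.02656 = 0.006582 mol.
n(NaOH) added = 0.1168 x 0.03893 = 0.004547 mol, converting that many moles of HF to F-.
Remaining n(HF) = 0.002035 mol; n(F-) = 0.004547 mol.
By Henderson-Hasselbalch, pH = pKa + log([A^-]/[HA]) = 3.17 + log(0.004547/0.002035) = 3.17 + (+0.35) = 3.52.

3.52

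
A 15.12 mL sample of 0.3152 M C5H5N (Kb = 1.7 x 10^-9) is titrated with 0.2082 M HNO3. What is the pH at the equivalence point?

n(C5H5N) = 0.3152 x 0.01512 = 0.004766 mol; V(HNO3) at equivalence = 0.004766/0.2082 = 0.02289 L.
At equivalence the base is fully converted to C5H5NH+; total volume = 0.03801 L, so [C5H5NH+] = 0.004766/0.03801 = 0.1254 M.
Ka(C5H5NH+) = Kw/Kb = 1.0e-14 / 1.7 x 10^-9 = 5.88e-6.
[H^+] = sqrt(Ka x [C5H5NH+]) = sqrt(5.88e-6 x 0.1254) = 0.000859 M.
pH = -log(0.000859) = 3.07.

3.07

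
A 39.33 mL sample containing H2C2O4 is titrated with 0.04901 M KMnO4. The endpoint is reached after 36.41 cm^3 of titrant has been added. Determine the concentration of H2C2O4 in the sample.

0.113 M

n(KMnO4) = 0.04901 x 0.03641 = 0.001784 mol.
From the balanced equation, 2 mol KMnO4 reacts with 5 mol H2C2O4, so n(H2C2O4) = 0.001784 x 5/2 = 0.004461 mol.
[H2C2O4] = 0.004461 / 0.03933 L = 0.113 M.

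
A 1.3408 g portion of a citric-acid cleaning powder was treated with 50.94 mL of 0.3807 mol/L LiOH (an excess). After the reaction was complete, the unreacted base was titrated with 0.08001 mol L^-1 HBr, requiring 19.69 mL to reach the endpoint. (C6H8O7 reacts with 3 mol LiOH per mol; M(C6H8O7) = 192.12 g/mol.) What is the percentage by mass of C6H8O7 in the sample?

85.1%

Total n(LiOH) added = 0.3807 x 0.05094 = 0.01939 mol.
n(HBr) used = 0.08001 x 0.01969 = 0.001575 mol, which equals the excess n(LiOH).
So n(LiOH) consumed by the sample = 0.01939 - 0.001575 = 0.01782 mol.
n(C6H8O7) = 0.01782 / 3 = 0.005939 mol.
mass C6H8O7 = 0.005939 x 192.12 = 1.141 g, so %C6H8O7 = 1.141/1.3408 x 100 = 85.1%.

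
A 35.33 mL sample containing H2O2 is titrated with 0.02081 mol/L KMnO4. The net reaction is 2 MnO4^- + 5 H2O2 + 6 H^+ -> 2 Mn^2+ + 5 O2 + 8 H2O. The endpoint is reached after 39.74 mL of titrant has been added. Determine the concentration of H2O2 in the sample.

n(KMnO4) = 0.02081 x 0.03974 = 0.0008270 mol.
From the balanced equation, 2 mol KMnO4 reacts with 5 mol H2O2, so n(H2O2) = 0.0008270 x 5/2 = 0.002067 mol.
[H2O2] = 0.002067 / 0.03533 L = 0.0585 M.

0.0585 M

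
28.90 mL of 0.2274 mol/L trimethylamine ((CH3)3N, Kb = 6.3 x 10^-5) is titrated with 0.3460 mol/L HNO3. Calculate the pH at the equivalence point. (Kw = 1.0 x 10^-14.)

5.33

n((CH3)3N) = 0.2274 x 0.02890 = 0.006572 mol; V(HNO3) at equivalence = 0.006572/0.3460 = 0.01899 L.
At equivalence the base is fully converted to (CH3)3NH+; total volume = 0.04789 L, so [(CH3)3NH+] = 0.006572/0.04789 = 0.1372 M.
Ka((CH3)3NH+) = Kw/Kb = 1.0e-14 / 6.3 x 10^-5 = 1.59e-10.
[H^+] = sqrt(Ka x [(CH3)3NH+]) = sqrt(1.59e-10 x 0.1372) = 4.67e-6 M.
pH = -log(4.67e-6) = 5.33.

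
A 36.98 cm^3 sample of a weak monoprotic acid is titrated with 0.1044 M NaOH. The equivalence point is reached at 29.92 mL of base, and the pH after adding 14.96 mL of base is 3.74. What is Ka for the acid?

1.8 x 10^-4

14.96 mL is half of the equivalence volume, so this is the half-equivalence point where [HA] = [A^-].
At half-equivalence pH = pKa, so pKa = 3.74.
Ka = 10^(-3.74) = 1.8 x 10^-4.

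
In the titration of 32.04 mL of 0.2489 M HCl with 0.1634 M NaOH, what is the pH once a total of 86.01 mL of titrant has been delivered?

n(acid) = 0.2489 x 0.03204 = 0.007975 mol; n(NaOH) added = 0.1634 x 0.08601 = 0.01405 mol.
Base is in excess by 0.01405 - 0.007975 = 0.006079 mol in a total volume of 0.1181 L.
[OH^-] = 0.006079/0.1181 = 0.05150 M, so pOH = 1.29 and pH = 14.00 - 1.29 = 12.71.

12.71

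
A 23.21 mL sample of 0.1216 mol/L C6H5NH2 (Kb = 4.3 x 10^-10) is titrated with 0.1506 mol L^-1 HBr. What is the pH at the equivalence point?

2.90

n(C6H5NH2) = 0.1216 x 0.02321 = 0.002822 mol; V(HBr) at equivalence = 0.002822/0.1506 = 0.01874 L.
At equivalence the base is fully converted to C6H5NH3+; total volume = 0.04195 L, so [C6H5NH3+] = 0.002822/0.04195 = 0.06728 M.
Ka(C6H5NH3+) = Kw/Kb = 1.0e-14 / 4.3 x 10^-10 = 2.33e-5.
[H^+] = sqrt(Ka x [C6H5NH3+]) = sqrt(2.33e-5 x 0.06728) = 0.00125 M.
pH = -log(0.00125) = 2.90.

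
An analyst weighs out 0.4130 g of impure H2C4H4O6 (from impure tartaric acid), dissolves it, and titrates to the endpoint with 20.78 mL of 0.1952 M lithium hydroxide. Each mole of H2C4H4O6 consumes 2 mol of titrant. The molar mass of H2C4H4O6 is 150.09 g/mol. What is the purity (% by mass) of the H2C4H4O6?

73.7%

n(LiOH) = 0.1952 x 0.02078 = 0.004056 mol.
n(H2C4H4O6) = 0.004056 / 2 = 0.002028 mol.
mass of H2C4H4O6 = 0.002028 x 150.09 = 0.3044 g.
% purity = 0.3044 / 0.4130 x 100 = 73.7%.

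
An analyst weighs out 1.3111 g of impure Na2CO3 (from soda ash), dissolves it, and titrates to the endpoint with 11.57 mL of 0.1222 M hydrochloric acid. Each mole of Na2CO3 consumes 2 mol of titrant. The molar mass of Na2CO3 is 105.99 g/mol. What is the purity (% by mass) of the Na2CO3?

5.71%

n(HCl) = 0.1222 x 0.01157 = 0.001414 mol.
n(Na2CO3) = 0.001414 / 2 = 0.0007069 mol.
mass of Na2CO3 = 0.0007069 x 105.99 = 0.07493 g.
% purity = 0.07493 / 1.3111 x 100 = 5.71%.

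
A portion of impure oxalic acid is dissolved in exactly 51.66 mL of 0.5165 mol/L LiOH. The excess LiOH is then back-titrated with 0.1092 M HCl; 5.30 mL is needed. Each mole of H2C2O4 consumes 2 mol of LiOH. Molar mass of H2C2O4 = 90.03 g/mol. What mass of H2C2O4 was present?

1.18 g

Total n(LiOH) added = 0.5165 x 0.05166 = 0.02668 mol.
n(HCl) used = 0.1092 x 0.005300 = 0.0005788 mol, which equals the excess n(LiOH).
So n(LiOH) consumed by the sample = 0.02668 - 0.0005788 = 0.02610 mol.
n(H2C2O4) = 0.02610 / 2 = 0.01305 mol.
mass = 0.01305 mol x 90.03 g/mol = 1.18 g.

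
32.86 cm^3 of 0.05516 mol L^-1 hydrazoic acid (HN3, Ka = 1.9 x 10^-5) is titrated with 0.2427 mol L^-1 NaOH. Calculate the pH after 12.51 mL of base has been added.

n(acid) = 0.05516 x 0.03286 = 0.001813 mol; n(NaOH) added = 0.2427 x 0.01251 = 0.003036 mol.
Base is in excess by 0.003036 - 0.001813 = 0.001224 mol in a total volume of 0.04537 L.
[OH^-] = 0.001224/0.04537 = 0.02697 M, so pOH = 1.57 and pH = 14.00 - 1.57 = 12.43.

12.43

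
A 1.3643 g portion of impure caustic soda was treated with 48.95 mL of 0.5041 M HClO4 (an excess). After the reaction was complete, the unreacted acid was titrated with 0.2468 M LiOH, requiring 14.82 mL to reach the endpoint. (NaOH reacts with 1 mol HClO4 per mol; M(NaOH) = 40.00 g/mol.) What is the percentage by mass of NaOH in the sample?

Total n(HClO4) added = 0.5041 x 0.04895 = 0.02468 mol.
n(LiOH) used = 0.2468 x 0.01482 = 0.003658 mol, which equals the excess n(HClO4).
So n(HClO4) consumed by the sample = 0.02468 - 0.003658 = 0.02102 mol.
n(NaOH) = 0.02102 / 1 = 0.02102 mol.
mass NaOH = 0.02102 x 40.00 = 0.8407 g, so %NaOH = 0.8407/1.3643 x 100 = 61.6%.

61.6%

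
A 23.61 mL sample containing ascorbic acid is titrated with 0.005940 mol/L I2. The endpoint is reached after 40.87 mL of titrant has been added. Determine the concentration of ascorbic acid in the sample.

n(I2) = 0.005940 x 0.04087 = 0.0002428 mol.
From the balanced equation, 1 mol I2 reacts with 1 mol ascorbic acid, so n(ascorbic acid) = 0.0002428 x 1/1 = 0.0002428 mol.
[ascorbic acid] = 0.0002428 / 0.02361 L = 0.0103 M.

0.0103 M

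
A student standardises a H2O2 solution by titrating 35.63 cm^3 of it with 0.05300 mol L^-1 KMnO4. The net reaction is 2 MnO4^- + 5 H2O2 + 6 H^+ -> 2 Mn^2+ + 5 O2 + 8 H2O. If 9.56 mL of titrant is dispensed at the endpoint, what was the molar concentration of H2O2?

n(KMnO4) = 0.05300 x 0.009560 = 0.0005067 mol.
From the balanced equation, 2 mol KMnO4 reacts with 5 mol H2O2, so n(H2O2) = 0.0005067 x 5/2 = 0.001267 mol.
[H2O2] = 0.001267 / 0.03563 L = 0.0356 M.

0.0356 M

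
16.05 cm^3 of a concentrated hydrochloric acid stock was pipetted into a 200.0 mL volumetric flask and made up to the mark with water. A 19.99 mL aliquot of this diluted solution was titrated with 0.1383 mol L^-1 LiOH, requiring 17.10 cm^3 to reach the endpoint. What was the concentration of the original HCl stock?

1.47 M

n(LiOH) = 0.1383 x 0.01710 = 0.002365 mol.
n(HCl) in the aliquot = 0.002365 mol.
[diluted HCl] = 0.002365 / 0.01999 = 0.1183 M.
Dilution factor = 200.0/16.05 = 12.46, so [stock] = 0.1183 x 12.46 = 1.47 M.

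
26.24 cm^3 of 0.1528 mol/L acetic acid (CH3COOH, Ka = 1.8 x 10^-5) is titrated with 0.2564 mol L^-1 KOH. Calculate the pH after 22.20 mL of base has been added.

12.54

n(acid) = 0.1528 x 0.02624 = 0.004009 mol; n(KOH) added = 0.2564 x 0.02220 = 0.005692 mol.
Base is in excess by 0.005692 - 0.004009 = 0.001683 mol in a total volume of 0.04844 L.
[OH^-] = 0.001683/0.04844 = 0.03474 M, so pOH = 1.46 and pH = 14.00 - 1.46 = 12.54.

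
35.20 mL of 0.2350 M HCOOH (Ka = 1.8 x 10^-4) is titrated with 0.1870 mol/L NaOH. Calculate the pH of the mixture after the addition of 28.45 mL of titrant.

Initial n(HCOOH) = 0.2350 x 0.03520 = 0.008272 mol.
n(NaOH) added = 0.1870 x 0.02845 = 0.005320 mol, converting that many moles of HCOOH to HCOO-.
Remaining n(HCOOH) = 0.002952 mol; n(HCOO-) = 0.005320 mol.
By Henderson-Hasselbalch, pH = pKa + log([A^-]/[HA]) = 3.74 + log(0.005320/0.002952) = 3.74 + (+0.26) = 4.00.

4.00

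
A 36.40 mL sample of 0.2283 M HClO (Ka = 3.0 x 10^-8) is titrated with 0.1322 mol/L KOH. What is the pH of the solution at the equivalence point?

n(HClO) = 0.2283 x 0.03640 = 0.008310 mol; V(KOH) at equivalence = 0.008310/0.1322 = 0.06286 L.
At equivalence all the acid is converted to ClO-; total volume = 0.03640 + 0.06286 = 0.09926 L, so [ClO-] = 0.008310/0.09926 = 0.08372 M.
Kb = Kw/Ka = 1.0e-14 / 3.0 x 10^-8 = 3.33e-7.
[OH^-] = sqrt(Kb x [ClO-]) = sqrt(3.33e-7 x 0.08372) = 0.000167 M.
pOH = 3.78, so pH = 14.00 - 3.78 = 10.22.

10.22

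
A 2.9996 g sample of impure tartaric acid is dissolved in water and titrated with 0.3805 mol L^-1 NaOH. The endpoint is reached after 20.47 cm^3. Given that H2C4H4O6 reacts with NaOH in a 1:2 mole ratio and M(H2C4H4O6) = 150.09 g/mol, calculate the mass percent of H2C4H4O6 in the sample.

19.5%

n(NaOH) = 0.3805 x 0.02047 = 0.007789 mol.
n(H2C4H4O6) = 0.007789 / 2 = 0.003894 mol.
mass of H2C4H4O6 = 0.003894 x 150.09 = 0.5845 g.
% purity = 0.5845 / 2.9996 x 100 = 19.5%.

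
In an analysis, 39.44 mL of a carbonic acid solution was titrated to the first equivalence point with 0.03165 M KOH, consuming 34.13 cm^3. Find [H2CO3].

0.0274 M

n(KOH) = 0.03165 x 0.03413 = 0.001080 mol.
At the first equivalence point, 1 mol OH^- react per mol H2CO3, so n(H2CO3) = 0.001080 / 1 = 0.001080 mol.
[H2CO3] = 0.001080 / 0.03944 L = 0.0274 M.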